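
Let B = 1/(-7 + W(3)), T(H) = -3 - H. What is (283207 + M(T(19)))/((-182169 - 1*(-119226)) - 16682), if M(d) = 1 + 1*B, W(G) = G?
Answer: -23119/6500 ≈ -3.5568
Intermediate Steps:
B = -¼ (B = 1/(-7 + 3) = 1/(-4) = -¼ ≈ -0.25000)
M(d) = ¾ (M(d) = 1 + 1*(-¼) = 1 - ¼ = ¾)
(283207 + M(T(19)))/((-182169 - 1*(-119226)) - 16682) = (283207 + ¾)/((-182169 - 1*(-119226)) - 16682) = 1132831/(4*((-182169 + 119226) - 16682)) = 1132831/(4*(-62943 - 16682)) = (1132831/4)/(-79625) = (1132831/4)*(-1/79625) = -23119/6500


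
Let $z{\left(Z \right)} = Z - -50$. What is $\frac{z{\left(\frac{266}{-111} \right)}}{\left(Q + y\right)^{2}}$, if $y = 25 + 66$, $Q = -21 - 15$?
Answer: $\frac{5284}{335775} \approx 0.015737$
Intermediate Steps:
$Q = -36$
$y = 91$
$z{\left(Z \right)} = 50 + Z$ ($z{\left(Z \right)} = Z + 50 = 50 + Z$)
$\frac{z{\left(\frac{266}{-111} \right)}}{\left(Q + y\right)^{2}} = \frac{50 + \frac{266}{-111}}{\left(-36 + 91\right)^{2}} = \frac{50 + 266 \left(- \frac{1}{111}\right)}{55^{2}} = \frac{50 - \frac{266}{111}}{3025} = \frac{5284}{111} \cdot \frac{1}{3025} = \frac{5284}{335775}$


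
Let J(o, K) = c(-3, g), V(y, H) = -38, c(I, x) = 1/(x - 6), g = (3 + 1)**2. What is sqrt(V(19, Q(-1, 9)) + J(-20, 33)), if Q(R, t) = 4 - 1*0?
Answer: I*sqrt(3790)/10 ≈ 6.1563*I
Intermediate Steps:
Q(R, t) = 4 (Q(R, t) = 4 + 0 = 4)
g = 16 (g = 4**2 = 16)
c(I, x) = 1/(-6 + x)
J(o, K) = 1/10 (J(o, K) = 1/(-6 + 16) = 1/10)
sqrt(V(19, Q(-1, 9)) + J(-20, 33)) = sqrt(-38 + 1/10) = sqrt(-379/10) = I*sqrt(3790)/10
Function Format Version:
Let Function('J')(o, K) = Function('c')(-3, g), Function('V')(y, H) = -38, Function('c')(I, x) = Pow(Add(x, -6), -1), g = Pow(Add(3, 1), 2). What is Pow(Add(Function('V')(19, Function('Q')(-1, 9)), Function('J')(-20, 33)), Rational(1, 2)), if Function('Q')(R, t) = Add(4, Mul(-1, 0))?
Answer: Mul(Rational(1, 10), I, Pow(3790, Rational(1, 2))) ≈ Mul(6.1563, I)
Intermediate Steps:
Function('Q')(R, t) = 4 (Function('Q')(R, t) = Add(4, 0) = 4)
g = 16 (g = Pow(4, 2) = 16)
Function('c')(I, x) = Pow(Add(-6, x), -1)
Function('J')(o, K) = Rational(1, 10) (Function('J')(o, K) = Pow(Add(-6, 16), -1) = Pow(10, -1) = Rational(1, 10))
Pow(Add(Function('V')(19, Function('Q')(-1, 9)), Function('J')(-20, 33)), Rational(1, 2)) = Pow(Add(-38, Rational(1, 10)), Rational(1, 2)) = Pow(Rational(-379, 10), Rational(1, 2)) = Mul(Rational(1, 10), I, Pow(3790, Rational(1, 2)))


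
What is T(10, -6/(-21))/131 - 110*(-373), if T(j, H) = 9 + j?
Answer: 5374949/131 ≈ 41030.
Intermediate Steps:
T(10, -6/(-21))/131 - 110*(-373) = (9 + 10)/131 - 110*(-373) = 19*(1/131) + 41030 = 19/131 + 41030 = 5374949/131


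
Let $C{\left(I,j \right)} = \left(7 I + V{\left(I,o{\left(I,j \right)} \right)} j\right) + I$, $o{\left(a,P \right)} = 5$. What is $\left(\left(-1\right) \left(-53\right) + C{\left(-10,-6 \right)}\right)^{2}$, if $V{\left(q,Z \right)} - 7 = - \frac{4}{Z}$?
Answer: $\frac{103041}{25} \approx 4121.6$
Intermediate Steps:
$V{\left(q,Z \right)} = 7 - \frac{4}{Z}$
$C{\left(I,j \right)} = 8 I + \frac{31 j}{5}$ ($C{\left(I,j \right)} = \left(7 I + \left(7 - \frac{4}{5}\right) j\right) + I = \left(7 I + \frac{31 j}{5}\right) + I = 8 I + \frac{31 j}{5}$)
$\left(\left(-1\right) \left(-53\right) + C{\left(-10,-6 \right)}\right)^{2} = \left(\left(-1\right) \left(-53\right) + \left(8 \left(-10\right) + \frac{31}{5} \left(-6\right)\right)\right)^{2} = \left(53 - \frac{586}{5}\right)^{2} = \left(- \frac{321}{5}\right)^{2} = \frac{103041}{25}$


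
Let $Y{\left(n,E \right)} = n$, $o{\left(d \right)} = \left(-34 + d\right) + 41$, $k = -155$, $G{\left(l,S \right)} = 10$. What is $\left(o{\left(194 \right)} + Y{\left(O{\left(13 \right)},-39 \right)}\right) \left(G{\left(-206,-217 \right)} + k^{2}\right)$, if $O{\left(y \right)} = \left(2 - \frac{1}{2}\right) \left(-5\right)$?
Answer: $\frac{9301545}{2} \approx 4.6508 \cdot 10^{6}$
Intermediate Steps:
$O{\left(y \right)} = - \frac{15}{2}$ ($O{\left(y \right)} = \left(2 - \frac{1}{2}\right) \left(-5\right) = \frac{3}{2} \left(-5\right) = - \frac{15}{2}$)
$o{\left(d \right)} = 7 + d$
$\left(o{\left(194 \right)} + Y{\left(O{\left(13 \right)},-39 \right)}\right) \left(G{\left(-206,-217 \right)} + k^{2}\right) = \left(\left(7 + 194\right) - \frac{15}{2}\right) \left(10 + \left(-155\right)^{2}\right) = \left(201 - \frac{15}{2}\right) \left(10 + 24025\right) = \frac{387}{2} \cdot 24035 = \frac{9301545}{2}$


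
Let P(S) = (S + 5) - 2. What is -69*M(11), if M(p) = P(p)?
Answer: -966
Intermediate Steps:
P(S) = 3 + S (P(S) = (5 + S) - 2 = 3 + S)
M(p) = 3 + p
-69*M(11) = -69*(3 + 11) = -69*14 = -966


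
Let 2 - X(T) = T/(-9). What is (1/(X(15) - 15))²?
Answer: 9/1156 ≈ 0.0077855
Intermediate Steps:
X(T) = 2 + T/9 (X(T) = 2 - T/(-9) = 2 - T*(-1)/9 = 2 - (-1)*T/9 = 2 + T/9)
(1/(X(15) - 15))² = (1/((2 + (⅑)*15) - 15))² = (1/((2 + 5/3) - 15))² = (1/(11/3 - 15))² = (1/(-34/3))² = (-3/34)² = 9/1156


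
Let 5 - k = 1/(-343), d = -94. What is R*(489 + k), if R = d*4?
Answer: -63710568/343 ≈ -1.8575e+5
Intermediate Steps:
R = -376 (R = -94*4 = -376)
k = 1716/343 (k = 5 - 1/(-343) = 5 - 1*(-1/343) = 5 + 1/343 = 1716/343 ≈ 5.0029)
R*(489 + k) = -376*(489 + 1716/343) = -376*169443/343 = -63710568/343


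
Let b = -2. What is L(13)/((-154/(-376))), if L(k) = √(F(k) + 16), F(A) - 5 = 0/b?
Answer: 188*√21/77 ≈ 11.189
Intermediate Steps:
F(A) = 5 (F(A) = 5 + 0/(-2) = 5 + 0*(-½) = 5 + 0 = 5)
L(k) = √21 (L(k) = √(5 + 16) = √21)
L(13)/((-154/(-376))) = √21/((-154/(-376))) = √21/((-154*(-1/376))) = √21/(77/188) = √21*(188/77) = 188*√21/77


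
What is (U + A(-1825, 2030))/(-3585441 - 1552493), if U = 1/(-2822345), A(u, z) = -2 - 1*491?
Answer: 695708043/7250511167615 ≈ 9.5953e-5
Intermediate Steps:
A(u, z) = -493 (A(u, z) = -2 - 491 = -493)
U = -1/2822345 ≈ -3.5432e-7
(U + A(-1825, 2030))/(-3585441 - 1552493) = (-1/2822345 - 493)/(-3585441 - 1552493) = -1391416086/2822345/(-5137934) = -1391416086/2822345*(-1/5137934) = 695708043/7250511167615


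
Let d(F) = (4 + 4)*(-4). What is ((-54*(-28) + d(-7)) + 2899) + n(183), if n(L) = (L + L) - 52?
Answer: 4693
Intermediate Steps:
n(L) = -52 + 2*L (n(L) = 2*L - 52 = -52 + 2*L)
d(F) = -32 (d(F) = 8*(-4) = -32)
((-54*(-28) + d(-7)) + 2899) + n(183) = ((-54*(-28) - 32) + 2899) + (-52 + 2*183) = ((1512 - 32) + 2899) + (-52 + 366) = (1480 + 2899) + 314 = 4379 + 314 = 4693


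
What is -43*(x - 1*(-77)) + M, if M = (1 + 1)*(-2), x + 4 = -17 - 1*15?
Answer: -1767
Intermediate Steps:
x = -36 (x = -4 + (-17 - 1*15) = -4 + (-17 - 15) = -4 - 32 = -36)
M = -4 (M = 2*(-2) = -4)
-43*(x - 1*(-77)) + M = -43*(-36 - 1*(-77)) - 4 = -43*(-36 + 77) - 4 = -43*41 - 4 = -1763 - 4 = -1767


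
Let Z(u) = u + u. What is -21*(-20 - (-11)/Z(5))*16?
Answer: 31752/5 ≈ 6350.4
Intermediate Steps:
Z(u) = 2*u
-21*(-20 - (-11)/Z(5))*16 = -21*(-20 - (-11)/(2*5))*16 = -21*(-20 - (-11)/10)*16 = -21*(-20 - 1*(-11/10))*16 = -21*(-20 + 11/10)*16 = -21*(-189/10)*16 = (3969/10)*16 = 31752/5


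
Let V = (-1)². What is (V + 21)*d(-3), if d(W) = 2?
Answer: 44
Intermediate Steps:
V = 1
(V + 21)*d(-3) = (1 + 21)*2 = 22*2 = 44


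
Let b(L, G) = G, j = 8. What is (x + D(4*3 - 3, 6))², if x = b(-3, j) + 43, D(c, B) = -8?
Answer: 1849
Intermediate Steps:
x = 51 (x = 8 + 43 = 51)
(x + D(4*3 - 3, 6))² = (51 - 8)² = 43² = 1849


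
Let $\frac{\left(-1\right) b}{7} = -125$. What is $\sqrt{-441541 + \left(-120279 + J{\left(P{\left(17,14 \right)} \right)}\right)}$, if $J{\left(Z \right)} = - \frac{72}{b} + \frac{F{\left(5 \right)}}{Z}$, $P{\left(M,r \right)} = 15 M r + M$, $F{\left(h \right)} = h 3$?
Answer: $\frac{i \sqrt{221378839515613255}}{627725} \approx 749.55 i$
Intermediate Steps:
$b = 875$ ($b = \left(-7\right) \left(-125\right) = 875$)
$F{\left(h \right)} = 3 h$
$P{\left(M,r \right)} = M + 15 M r$ ($P{\left(M,r \right)} = 15 M r + M = M + 15 M r$)
$J{\left(Z \right)} = - \frac{72}{875} + \frac{15}{Z}$ ($J{\left(Z \right)} = - \frac{72}{875} + \frac{3 \cdot 5}{Z} = \left(-72\right) \frac{1}{875} + \frac{15}{Z} = - \frac{72}{875} + \frac{15}{Z}$)
$\sqrt{-441541 + \left(-120279 + J{\left(P{\left(17,14 \right)} \right)}\right)} = \sqrt{-441541 - \left(\frac{105244197}{875} - 15 \frac{1}{17 \left(1 + 15 \cdot 14\right)}\right)} = \sqrt{-441541 - \left(\frac{105244197}{875} - 15 \frac{1}{17 \left(1 + 210\right)}\right)} = \sqrt{-441541 - \left(\frac{105244197}{875} - \frac{15}{3587}\right)} = \sqrt{-441541 + \left(-120279 + \left(- \frac{72}{875} + 15 \cdot \frac{1}{3587}\right)\right)} = \sqrt{-441541 + \left(-120279 + \left(- \frac{72}{875} + \frac{15}{3587}\right)\right)} = \sqrt{-441541 - \frac{377510921514}{3138625}} = \sqrt{- \frac{1763342542639}{3138625}} = \frac{i \sqrt{221378839515613255}}{627725}$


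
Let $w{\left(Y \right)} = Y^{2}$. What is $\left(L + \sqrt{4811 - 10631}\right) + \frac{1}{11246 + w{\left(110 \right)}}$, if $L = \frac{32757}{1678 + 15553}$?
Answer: $\frac{764762153}{402274926} + 2 i \sqrt{1455} \approx 1.9011 + 76.289 i$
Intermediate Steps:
$L = \frac{32757}{17231} \approx 1.9011$
$\left(L + \sqrt{4811 - 10631}\right) + \frac{1}{11246 + w{\left(110 \right)}} = \left(\frac{32757}{17231} + \sqrt{4811 - 10631}\right) + \frac{1}{11246 + 110^{2}} = \left(\frac{32757}{17231} + \sqrt{-5820}\right) + \frac{1}{11246 + 12100} = \left(\frac{32757}{17231} + 2 i \sqrt{1455}\right) + \frac{1}{23346} = \frac{764762153}{402274926} + 2 i \sqrt{1455}$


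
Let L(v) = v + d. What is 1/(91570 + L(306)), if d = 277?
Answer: 1/92153 ≈ 1.0852e-5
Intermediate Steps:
L(v) = 277 + v (L(v) = v + 277 = 277 + v)
1/(91570 + L(306)) = 1/(91570 + (277 + 306)) = 1/(91570 + 583) = 1/92153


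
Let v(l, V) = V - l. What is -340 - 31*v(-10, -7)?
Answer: -433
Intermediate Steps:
-340 - 31*v(-10, -7) = -340 - 31*(-7 - 1*(-10)) = -340 - 31*(-7 + 10) = -340 - 31*3 = -340 - 93 = -433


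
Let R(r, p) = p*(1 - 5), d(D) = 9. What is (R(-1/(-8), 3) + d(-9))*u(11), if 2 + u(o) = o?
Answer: -27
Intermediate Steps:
u(o) = -2 + o
R(r, p) = -4*p (R(r, p) = p*(-4) = -4*p)
(R(-1/(-8), 3) + d(-9))*u(11) = (-4*3 + 9)*(-2 + 11) = (-12 + 9)*9 = -3*9 = -27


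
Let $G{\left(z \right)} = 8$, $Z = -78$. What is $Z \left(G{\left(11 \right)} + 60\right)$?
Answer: $-5304$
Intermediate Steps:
$Z \left(G{\left(11 \right)} + 60\right) = - 78 \left(8 + 60\right) = \left(-78\right) 68 = -5304$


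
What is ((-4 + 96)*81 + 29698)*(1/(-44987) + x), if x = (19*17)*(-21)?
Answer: -11336204437300/44987 ≈ -2.5199e+8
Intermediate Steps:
x = -6783 (x = 323*(-21) = -6783)
((-4 + 96)*81 + 29698)*(1/(-44987) + x) = ((-4 + 96)*81 + 29698)*(1/(-44987) - 6783) = (92*81 + 29698)*(-1/44987 - 6783) = (7452 + 29698)*(-305146822/44987) = 37150*(-305146822/44987) = -11336204437300/44987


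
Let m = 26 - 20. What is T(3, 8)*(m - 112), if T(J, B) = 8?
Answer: -848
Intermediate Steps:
m = 6
T(3, 8)*(m - 112) = 8*(6 - 112) = 8*(-106) = -848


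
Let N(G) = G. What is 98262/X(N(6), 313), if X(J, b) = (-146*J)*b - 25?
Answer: -98262/274213 ≈ -0.35834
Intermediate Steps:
X(J, b) = -25 - 146*J*b (X(J, b) = -146*J*b - 25 = -25 - 146*J*b)
98262/X(N(6), 313) = 98262/(-25 - 146*6*313) = 98262/(-25 - 274188) = 98262/(-274213) = 98262*(-1/274213) = -98262/274213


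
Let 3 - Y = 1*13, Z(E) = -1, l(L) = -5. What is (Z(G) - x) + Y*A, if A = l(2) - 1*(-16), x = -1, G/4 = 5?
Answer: -110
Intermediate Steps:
G = 20 (G = 4*5 = 20)
Y = -10 (Y = 3 - 13 = -10)
A = 11 (A = -5 - 1*(-16) = -5 + 16 = 11)
(Z(G) - x) + Y*A = (-1 - 1*(-1)) - 10*11 = (-1 + 1) - 110 = 0 - 110 = -110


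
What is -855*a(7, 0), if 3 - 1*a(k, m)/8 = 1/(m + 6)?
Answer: -19380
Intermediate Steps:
a(k, m) = 24 - 8/(6 + m) (a(k, m) = 24 - 8/(m + 6) = 24 - 8/(6 + m))
-855*a(7, 0) = -6840*(17 + 3*0)/(6 + 0) = -6840*(17 + 0)/6 = -6840*17/6 = -855*68/3 = -19380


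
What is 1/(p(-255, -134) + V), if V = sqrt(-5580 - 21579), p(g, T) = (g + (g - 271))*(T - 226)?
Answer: 8520/2395484023 - I*sqrt(27159)/79050972759 ≈ 3.5567e-6 - 2.0847e-9*I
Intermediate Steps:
p(g, T) = (-271 + 2*g)*(-226 + T) (p(g, T) = (g + (-271 + g))*(-226 + T) = (-271 + 2*g)*(-226 + T))
V = I*sqrt(27159) (V = sqrt(-27159) = I*sqrt(27159) ≈ 164.8*I)
1/(p(-255, -134) + V) = 1/((61246 - 452*(-255) - 271*(-134) + 2*(-134)*(-255)) + I*sqrt(27159)) = 1/((61246 + 115260 + 36314 + 68340) + I*sqrt(27159)) = 1/(281160 + I*sqrt(27159))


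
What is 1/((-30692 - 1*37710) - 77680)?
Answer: -1/146082 ≈ -6.8455e-6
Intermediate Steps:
1/((-30692 - 1*37710) - 77680) = 1/((-30692 - 37710) - 77680) = 1/(-68402 - 77680) = 1/(-146082) = -1/146082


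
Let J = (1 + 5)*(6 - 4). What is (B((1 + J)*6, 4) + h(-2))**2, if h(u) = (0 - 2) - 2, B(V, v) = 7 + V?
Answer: 6561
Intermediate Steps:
J = 12 (J = 6*2 = 12)
h(u) = -4 (h(u) = -2 - 2 = -4)
(B((1 + J)*6, 4) + h(-2))**2 = ((7 + (1 + 12)*6) - 4)**2 = ((7 + 13*6) - 4)**2 = ((7 + 78) - 4)**2 = (85 - 4)**2 = 81**2 = 6561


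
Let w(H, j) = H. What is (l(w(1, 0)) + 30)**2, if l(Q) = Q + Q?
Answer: 1024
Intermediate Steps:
l(Q) = 2*Q
(l(w(1, 0)) + 30)**2 = (2*1 + 30)**2 = (2 + 30)**2 = 32**2 = 1024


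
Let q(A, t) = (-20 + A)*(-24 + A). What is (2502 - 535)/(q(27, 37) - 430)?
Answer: -1967/409 ≈ -4.8093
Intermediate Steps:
q(A, t) = (-24 + A)*(-20 + A)
(2502 - 535)/(q(27, 37) - 430) = (2502 - 535)/((480 + 27² - 44*27) - 430) = 1967/((480 + 729 - 1188) - 430) = 1967/(21 - 430) = 1967/(-409) = 1967*(-1/409) = -1967/409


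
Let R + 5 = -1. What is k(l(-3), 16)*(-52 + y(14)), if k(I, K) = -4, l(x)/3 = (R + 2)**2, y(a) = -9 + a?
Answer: 188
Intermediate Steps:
R = -6 (R = -5 - 1 = -6)
l(x) = 48 (l(x) = 3*(-6 + 2)**2 = 3*(-4)**2 = 3*16 = 48)
k(l(-3), 16)*(-52 + y(14)) = -4*(-52 + (-9 + 14)) = -4*(-52 + 5) = -4*(-47) = 188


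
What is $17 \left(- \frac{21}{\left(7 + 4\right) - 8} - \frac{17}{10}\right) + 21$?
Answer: $- \frac{1269}{10} \approx -126.9$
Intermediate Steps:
$17 \left(- \frac{21}{\left(7 + 4\right) - 8} - \frac{17}{10}\right) + 21 = 17 \left(- \frac{21}{11 - 8} - \frac{17}{10}\right) + 21 = 17 \left(- \frac{21}{3} - \frac{17}{10}\right) + 21 = 17 \left(\left(-21\right) \frac{1}{3} - \frac{17}{10}\right) + 21 = 17 \left(-7 - \frac{17}{10}\right) + 21 = 17 \left(- \frac{87}{10}\right) + 21 = - \frac{1479}{10} + 21 = - \frac{1269}{10}$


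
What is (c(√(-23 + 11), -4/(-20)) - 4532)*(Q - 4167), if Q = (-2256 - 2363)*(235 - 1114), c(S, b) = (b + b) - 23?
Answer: -92365784982/5 ≈ -1.8473e+10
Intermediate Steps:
c(S, b) = -23 + 2*b (c(S, b) = 2*b - 23 = -23 + 2*b)
Q = 4060101 (Q = -4619*(-879) = 4060101)
(c(√(-23 + 11), -4/(-20)) - 4532)*(Q - 4167) = ((-23 + 2*(-4/(-20))) - 4532)*(4060101 - 4167) = ((-23 + 2*(-4*(-1/20))) - 4532)*4055934 = ((-23 + 2*(⅕)) - 4532)*4055934 = ((-23 + ⅖) - 4532)*4055934 = (-113/5 - 4532)*4055934 = -22773/5*4055934 = -92365784982/5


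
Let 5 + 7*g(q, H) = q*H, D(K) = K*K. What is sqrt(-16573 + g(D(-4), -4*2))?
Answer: 4*I*sqrt(1037) ≈ 128.81*I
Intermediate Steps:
D(K) = K**2
g(q, H) = -5/7 + H*q/7 (g(q, H) = -5/7 + (q*H)/7 = -5/7 + (H*q)/7 = -5/7 + H*q/7)
sqrt(-16573 + g(D(-4), -4*2)) = sqrt(-16573 + (-5/7 + (1/7)*(-4*2)*(-4)**2)) = sqrt(-16573 + (-5/7 + (1/7)*(-8)*16)) = sqrt(-16573 + (-5/7 - 128/7)) = sqrt(-16573 - 19) = sqrt(-16592) = 4*I*sqrt(1037)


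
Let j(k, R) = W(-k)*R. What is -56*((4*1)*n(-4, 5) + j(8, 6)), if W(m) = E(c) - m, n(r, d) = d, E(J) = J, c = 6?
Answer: -5824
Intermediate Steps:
W(m) = 6 - m
j(k, R) = R*(6 + k) (j(k, R) = (6 - (-1)*k)*R = (6 + k)*R = R*(6 + k))
-56*((4*1)*n(-4, 5) + j(8, 6)) = -56*((4*1)*5 + 6*(6 + 8)) = -56*(4*5 + 6*14) = -56*(20 + 84) = -56*104 = -5824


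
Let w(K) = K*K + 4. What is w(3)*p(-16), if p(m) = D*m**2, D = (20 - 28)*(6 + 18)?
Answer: -638976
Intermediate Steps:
D = -192 (D = -8*24 = -192)
w(K) = 4 + K**2 (w(K) = K**2 + 4 = 4 + K**2)
p(m) = -192*m**2
w(3)*p(-16) = (4 + 3**2)*(-192*(-16)**2) = (4 + 9)*(-192*256) = 13*(-49152) = -638976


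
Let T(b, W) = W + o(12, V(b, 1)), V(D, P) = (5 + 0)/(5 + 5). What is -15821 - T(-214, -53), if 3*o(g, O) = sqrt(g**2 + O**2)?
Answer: -15768 - sqrt(577)/6 ≈ -15772.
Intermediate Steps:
V(D, P) = 1/2 (V(D, P) = 5/10 = 5*(1/10) = 1/2)
o(g, O) = sqrt(O**2 + g**2)/3 (o(g, O) = sqrt(g**2 + O**2)/3 = sqrt(O**2 + g**2)/3)
T(b, W) = W + sqrt(577)/6 (T(b, W) = W + sqrt((1/2)**2 + 12**2)/3 = W + sqrt(1/4 + 144)/3 = W + sqrt(577/4)/3 = W + (sqrt(577)/2)/3 = W + sqrt(577)/6)
-15821 - T(-214, -53) = -15821 - (-53 + sqrt(577)/6) = -15821 + (53 - sqrt(577)/6) = -15768 - sqrt(577)/6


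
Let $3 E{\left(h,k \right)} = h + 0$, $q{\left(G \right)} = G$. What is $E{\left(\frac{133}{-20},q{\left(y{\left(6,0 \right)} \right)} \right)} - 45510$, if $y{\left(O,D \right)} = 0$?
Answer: $- \frac{2730733}{60} \approx -45512.0$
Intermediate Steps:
$E{\left(h,k \right)} = \frac{h}{3}$ ($E{\left(h,k \right)} = \frac{h + 0}{3} = \frac{h}{3}$)
$E{\left(\frac{133}{-20},q{\left(y{\left(6,0 \right)} \right)} \right)} - 45510 = \frac{133 \frac{1}{-20}}{3} - 45510 = \frac{133 \left(- \frac{1}{20}\right)}{3} - 45510 = \frac{1}{3} \left(- \frac{133}{20}\right) - 45510 = - \frac{133}{60} - 45510 = - \frac{2730733}{60}$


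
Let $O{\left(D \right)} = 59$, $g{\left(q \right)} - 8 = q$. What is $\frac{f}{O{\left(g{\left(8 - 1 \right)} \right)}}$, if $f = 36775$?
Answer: $\frac{36775}{59} \approx 623.3$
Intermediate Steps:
$g{\left(q \right)} = 8 + q$
$\frac{f}{O{\left(g{\left(8 - 1 \right)} \right)}} = \frac{36775}{59}$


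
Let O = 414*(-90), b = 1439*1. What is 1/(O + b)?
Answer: -1/35821 ≈ -2.7917e-5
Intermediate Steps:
b = 1439
O = -37260
1/(O + b) = 1/(-37260 + 1439) = 1/(-35821) = -1/35821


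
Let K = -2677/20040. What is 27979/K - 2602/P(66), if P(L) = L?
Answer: -18506555057/88341 ≈ -2.0949e+5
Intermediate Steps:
K = -2677/20040 (K = -2677*1/20040 = -2677/20040 ≈ -0.13358)
27979/K - 2602/P(66) = 27979/(-2677/20040) - 2602/66 = 27979*(-20040/2677) - 2602*1/66 = -560699160/2677 - 1301/33 = -18506555057/88341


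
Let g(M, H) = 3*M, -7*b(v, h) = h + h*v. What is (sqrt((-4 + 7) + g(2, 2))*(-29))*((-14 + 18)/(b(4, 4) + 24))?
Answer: -609/37 ≈ -16.459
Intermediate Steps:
b(v, h) = -h/7 - h*v/7 (b(v, h) = -(h + h*v)/7 = -h/7 - h*v/7)
(sqrt((-4 + 7) + g(2, 2))*(-29))*((-14 + 18)/(b(4, 4) + 24)) = (sqrt((-4 + 7) + 3*2)*(-29))*((-14 + 18)/(-1/7*4*(1 + 4) + 24)) = (sqrt(3 + 6)*(-29))*(4/(-1/7*4*5 + 24)) = (sqrt(9)*(-29))*(4/(-20/7 + 24)) = (3*(-29))*(4/(148/7)) = -348*7/148 = -87*7/37 = -609/37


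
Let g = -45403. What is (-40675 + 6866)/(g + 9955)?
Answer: 33809/35448 ≈ 0.95376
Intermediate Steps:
(-40675 + 6866)/(g + 9955) = (-40675 + 6866)/(-45403 + 9955) = -33809/(-35448) = -33809*(-1/35448) = 33809/35448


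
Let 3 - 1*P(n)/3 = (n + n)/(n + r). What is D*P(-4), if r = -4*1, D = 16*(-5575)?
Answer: -535200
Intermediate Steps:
D = -89200
r = -4
P(n) = 9 - 6*n/(-4 + n) (P(n) = 9 - 3*(n + n)/(n - 4) = 9 - 3*2*n/(-4 + n) = 9 - 6*n/(-4 + n))
D*P(-4) = -267600*(-12 - 4)/(-4 - 4) = -267600*(-16)/(-8) = -267600*(-1)*(-16)/8 = -89200*6 = -535200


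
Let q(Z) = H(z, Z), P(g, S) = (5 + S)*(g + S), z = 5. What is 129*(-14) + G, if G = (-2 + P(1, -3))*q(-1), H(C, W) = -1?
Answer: -1800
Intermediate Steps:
P(g, S) = (5 + S)*(S + g)
q(Z) = -1
G = 6 (G = (-2 + ((-3)² + 5*(-3) + 5*1 - 3*1))*(-1) = (-2 + (9 - 15 + 5 - 3))*(-1) = (-2 - 4)*(-1) = -6*(-1) = 6)
129*(-14) + G = 129*(-14) + 6 = -1806 + 6 = -1800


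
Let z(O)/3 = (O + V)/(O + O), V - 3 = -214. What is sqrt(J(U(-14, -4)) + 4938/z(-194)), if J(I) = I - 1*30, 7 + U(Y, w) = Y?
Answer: sqrt(3089965)/45 ≈ 39.063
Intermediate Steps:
V = -211 (V = 3 - 214 = -211)
U(Y, w) = -7 + Y
z(O) = 3*(-211 + O)/(2*O) (z(O) = 3*((O - 211)/(O + O)) = 3*((-211 + O)/((2*O))) = 3*((-211 + O)*(1/(2*O))) = 3*((-211 + O)/(2*O)) = 3*(-211 + O)/(2*O))
J(I) = -30 + I (J(I) = I - 30 = -30 + I)
sqrt(J(U(-14, -4)) + 4938/z(-194)) = sqrt((-30 + (-7 - 14)) + 4938/(((3/2)*(-211 - 194)/(-194)))) = sqrt((-30 - 21) + 4938/(((3/2)*(-1/194)*(-405)))) = sqrt(-51 + 4938/(1215/388)) = sqrt(-51 + 4938*(388/1215)) = sqrt(-51 + 638648/405) = sqrt(617993/405) = sqrt(3089965)/45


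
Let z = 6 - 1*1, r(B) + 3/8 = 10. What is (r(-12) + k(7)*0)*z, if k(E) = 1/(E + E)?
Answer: 385/8 ≈ 48.125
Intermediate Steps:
k(E) = 1/(2*E)
r(B) = 77/8 (r(B) = -3/8 + 10 = 77/8)
z = 5 (z = 6 - 1 = 5)
(r(-12) + k(7)*0)*z = (77/8 + ((½)/7)*0)*5 = (77/8 + ((½)*(⅐))*0)*5 = (77/8 + (1/14)*0)*5 = (77/8 + 0)*5 = (77/8)*5 = 385/8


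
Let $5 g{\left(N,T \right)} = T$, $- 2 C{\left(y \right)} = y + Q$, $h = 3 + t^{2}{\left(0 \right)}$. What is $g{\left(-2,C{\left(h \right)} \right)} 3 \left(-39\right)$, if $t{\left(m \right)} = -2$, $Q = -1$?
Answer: $\frac{351}{5} \approx 70.2$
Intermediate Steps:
$h = 7$ ($h = 3 + \left(-2\right)^{2} = 3 + 4 = 7$)
$C{\left(y \right)} = \frac{1}{2} - \frac{y}{2}$ ($C{\left(y \right)} = - \frac{y - 1}{2} = - \frac{-1 + y}{2} = \frac{1}{2} - \frac{y}{2}$)
$g{\left(N,T \right)} = \frac{T}{5}$
$g{\left(-2,C{\left(h \right)} \right)} 3 \left(-39\right) = \frac{\frac{1}{2} - \frac{7}{2}}{5} \cdot 3 \left(-39\right) = \frac{1}{5} \left(-3\right) 3 \left(-39\right) = \left(- \frac{3}{5}\right) 3 \left(-39\right) = \left(- \frac{9}{5}\right) \left(-39\right) = \frac{351}{5}$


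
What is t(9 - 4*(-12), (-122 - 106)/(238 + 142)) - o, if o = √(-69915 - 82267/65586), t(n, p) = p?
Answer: -⅗ - 7*I*√6137681710098/65586 ≈ -0.6 - 264.42*I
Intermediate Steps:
o = 7*I*√6137681710098/65586 (o = √(-69915 - 82267*1/65586) = √(-69915 - 82267/65586) = √(-4585527457/65586) = 7*I*√6137681710098/65586 ≈ 264.42*I)
t(9 - 4*(-12), (-122 - 106)/(238 + 142)) - o = (-122 - 106)/(238 + 142) - 7*I*√6137681710098/65586 = -228/380 - 7*I*√6137681710098/65586 = -228*1/380 - 7*I*√6137681710098/65586 = -⅗ - 7*I*√6137681710098/65586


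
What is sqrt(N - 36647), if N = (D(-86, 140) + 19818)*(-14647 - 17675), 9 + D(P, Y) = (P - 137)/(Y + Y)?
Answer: I*sqrt(3137359273895)/70 ≈ 25304.0*I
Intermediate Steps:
D(P, Y) = -9 + (-137 + P)/(2*Y) (D(P, Y) = -9 + (P - 137)/(Y + Y) = -9 + (-137 + P)/((2*Y)) = -9 + (-137 + P)*(1/(2*Y)) = -9 + (-137 + P)/(2*Y))
N = -89633705817/140 (N = ((1/2)*(-137 - 86 - 18*140)/140 + 19818)*(-14647 - 17675) = ((1/2)*(1/140)*(-137 - 86 - 2520) + 19818)*(-32322) = ((1/2)*(1/140)*(-2743) + 19818)*(-32322) = (-2743/280 + 19818)*(-32322) = (5546297/280)*(-32322) = -89633705817/140 ≈ -6.4024e+8)
sqrt(N - 36647) = sqrt(-89633705817/140 - 36647) = sqrt(-89638836397/140) = I*sqrt(3137359273895)/70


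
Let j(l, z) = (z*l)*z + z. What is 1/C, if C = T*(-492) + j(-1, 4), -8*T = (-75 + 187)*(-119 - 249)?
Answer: -1/2534796 ≈ -3.9451e-7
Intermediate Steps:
j(l, z) = z + l*z**2 (j(l, z) = (l*z)*z + z = l*z**2 + z = z + l*z**2)
T = 5152 (T = -(-75 + 187)*(-119 - 249)/8 = -14*(-368) = -1/8*(-41216) = 5152)
C = -2534796 (C = 5152*(-492) + 4*(1 - 1*4) = -2534784 + 4*(1 - 4) = -2534784 + 4*(-3) = -2534784 - 12 = -2534796)
1/C = 1/(-2534796) = -1/2534796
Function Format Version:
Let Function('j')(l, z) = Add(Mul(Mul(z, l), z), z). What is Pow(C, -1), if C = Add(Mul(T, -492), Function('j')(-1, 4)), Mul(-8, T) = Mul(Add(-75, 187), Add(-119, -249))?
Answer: Rational(-1, 2534796) ≈ -3.9451e-7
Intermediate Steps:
Function('j')(l, z) = Add(z, Mul(l, Pow(z, 2))) (Function('j')(l, z) = Add(Mul(Mul(l, z), z), z) = Add(Mul(l, Pow(z, 2)), z) = Add(z, Mul(l, Pow(z, 2))))
T = 5152 (T = Mul(Rational(-1, 8), Mul(Add(-75, 187), Add(-119, -249))) = Mul(Rational(-1, 8), Mul(112, -368)) = Mul(Rational(-1, 8), -41216) = 5152)
C = -2534796 (C = Add(Mul(5152, -492), Mul(4, Add(1, Mul(-1, 4)))) = Add(-2534784, Mul(4, Add(1, -4))) = Add(-2534784, Mul(4, -3)) = Add(-2534784, -12) = -2534796)
Pow(C, -1) = Pow(-2534796, -1) = Rational(-1, 2534796)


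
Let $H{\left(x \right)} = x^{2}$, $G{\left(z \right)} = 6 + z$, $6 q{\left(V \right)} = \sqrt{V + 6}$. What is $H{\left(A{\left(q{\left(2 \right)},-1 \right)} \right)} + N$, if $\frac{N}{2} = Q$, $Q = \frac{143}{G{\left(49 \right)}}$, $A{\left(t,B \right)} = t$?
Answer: $\frac{244}{45} \approx 5.4222$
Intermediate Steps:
$q{\left(V \right)} = \frac{\sqrt{6 + V}}{6}$ ($q{\left(V \right)} = \frac{\sqrt{V + 6}}{6} = \frac{\sqrt{6 + V}}{6}$)
$Q = \frac{13}{5}$ ($Q = \frac{143}{6 + 49} = \frac{143}{55} = 143 \cdot \frac{1}{55} = \frac{13}{5} \approx 2.6$)
$N = \frac{26}{5}$ ($N = 2 \cdot \frac{13}{5} = \frac{26}{5} \approx 5.2$)
$H{\left(A{\left(q{\left(2 \right)},-1 \right)} \right)} + N = \left(\frac{\sqrt{6 + 2}}{6}\right)^{2} + \frac{26}{5} = \left(\frac{\sqrt{8}}{6}\right)^{2} + \frac{26}{5} = \left(\frac{2 \sqrt{2}}{6}\right)^{2} + \frac{26}{5} = \left(\frac{\sqrt{2}}{3}\right)^{2} + \frac{26}{5} = \frac{2}{9} + \frac{26}{5} = \frac{244}{45}$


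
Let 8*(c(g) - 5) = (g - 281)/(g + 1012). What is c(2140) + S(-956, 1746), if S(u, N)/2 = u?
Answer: -48085053/25216 ≈ -1906.9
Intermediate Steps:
S(u, N) = 2*u
c(g) = 5 + (-281 + g)/(8*(1012 + g)) (c(g) = 5 + ((g - 281)/(g + 1012))/8 = 5 + ((-281 + g)/(1012 + g))/8 = 5 + (-281 + g)/(8*(1012 + g)))
c(2140) + S(-956, 1746) = (40199 + 41*2140)/(8*(1012 + 2140)) + 2*(-956) = (1/8)*(40199 + 87740)/3152 - 1912 = (1/8)*(1/3152)*127939 - 1912 = 127939/25216 - 1912 = -48085053/25216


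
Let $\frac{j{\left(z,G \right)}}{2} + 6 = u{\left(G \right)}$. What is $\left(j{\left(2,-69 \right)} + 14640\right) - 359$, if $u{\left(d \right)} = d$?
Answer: $14131$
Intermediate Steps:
$j{\left(z,G \right)} = -12 + 2 G$
$\left(j{\left(2,-69 \right)} + 14640\right) - 359 = \left(\left(-12 + 2 \left(-69\right)\right) + 14640\right) - 359 = \left(\left(-12 - 138\right) + 14640\right) - 359 = \left(-150 + 14640\right) - 359 = 14490 - 359 = 14131$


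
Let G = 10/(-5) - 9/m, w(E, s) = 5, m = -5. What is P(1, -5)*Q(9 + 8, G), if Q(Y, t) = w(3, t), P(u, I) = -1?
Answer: -5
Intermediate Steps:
G = -⅕ (G = 10/(-5) - 9/(-5) = 10*(-⅕) - 9*(-⅕) = -2 + 9/5 = -⅕ ≈ -0.20000)
Q(Y, t) = 5
P(1, -5)*Q(9 + 8, G) = -1*5 = -5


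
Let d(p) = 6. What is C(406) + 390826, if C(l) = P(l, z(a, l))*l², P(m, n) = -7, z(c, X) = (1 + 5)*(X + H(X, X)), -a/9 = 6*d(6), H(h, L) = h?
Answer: -763026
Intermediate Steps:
a = -324 (a = -54*6 = -9*36 = -324)
z(c, X) = 12*X (z(c, X) = (1 + 5)*(X + X) = 6*(2*X) = 12*X)
C(l) = -7*l²
C(406) + 390826 = -7*406² + 390826 = -7*164836 + 390826 = -1153852 + 390826 = -763026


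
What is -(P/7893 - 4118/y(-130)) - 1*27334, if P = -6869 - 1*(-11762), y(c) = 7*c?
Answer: -32727827404/1197105 ≈ -27339.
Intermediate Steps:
P = 4893 (P = -6869 + 11762 = 4893)
-(P/7893 - 4118/y(-130)) - 1*27334 = -(4893/7893 - 4118/(7*(-130))) - 1*27334 = -(4893*(1/7893) - 4118/(-910)) - 27334 = -(1631/2631 - 4118*(-1/910)) - 27334 = -(1631/2631 + 2059/455) - 27334 = -1*6159334/1197105 - 27334 = -6159334/1197105 - 27334 = -32727827404/1197105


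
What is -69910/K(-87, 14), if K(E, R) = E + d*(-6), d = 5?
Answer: 69910/117 ≈ 597.52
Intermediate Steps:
K(E, R) = -30 + E (K(E, R) = E + 5*(-6) = E - 30 = -30 + E)
-69910/K(-87, 14) = -69910/(-30 - 87) = -69910/(-117) = -69910*(-1/117) = 69910/117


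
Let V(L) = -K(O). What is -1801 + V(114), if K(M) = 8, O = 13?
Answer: -1809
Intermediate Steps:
V(L) = -8 (V(L) = -1*8 = -8)
-1801 + V(114) = -1801 - 8 = -1809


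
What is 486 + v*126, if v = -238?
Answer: -29502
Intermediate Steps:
486 + v*126 = 486 - 238*126 = 486 - 29988 = -29502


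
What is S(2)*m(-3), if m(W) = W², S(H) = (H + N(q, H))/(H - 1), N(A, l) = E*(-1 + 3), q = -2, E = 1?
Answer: 36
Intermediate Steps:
N(A, l) = 2 (N(A, l) = 1*(-1 + 3) = 1*2 = 2)
S(H) = (2 + H)/(-1 + H) (S(H) = (H + 2)/(H - 1) = (2 + H)/(-1 + H))
S(2)*m(-3) = ((2 + 2)/(-1 + 2))*(-3)² = (4/1)*9 = (1*4)*9 = 4*9 = 36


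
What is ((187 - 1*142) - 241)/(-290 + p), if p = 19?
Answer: 196/271 ≈ 0.72325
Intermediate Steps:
((187 - 1*142) - 241)/(-290 + p) = ((187 - 1*142) - 241)/(-290 + 19) = ((187 - 142) - 241)/(-271) = (45 - 241)*(-1/271) = -196*(-1/271) = 196/271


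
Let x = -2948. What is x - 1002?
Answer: -3950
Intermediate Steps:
x - 1002 = -2948 - 1002 = -3950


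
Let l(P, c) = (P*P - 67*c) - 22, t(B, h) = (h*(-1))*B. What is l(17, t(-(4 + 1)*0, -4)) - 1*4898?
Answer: -4631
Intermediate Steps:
t(B, h) = -B*h (t(B, h) = (-h)*B = -B*h)
l(P, c) = -22 + P² - 67*c (l(P, c) = (P² - 67*c) - 22 = -22 + P² - 67*c)
l(17, t(-(4 + 1)*0, -4)) - 1*4898 = (-22 + 17² - (-67)*-(4 + 1)*0*(-4)) - 1*4898 = (-22 + 289 - (-67)*-1*5*0*(-4)) - 4898 = (-22 + 289 - (-67)*(-5*0)*(-4)) - 4898 = (-22 + 289 - (-67)*0*(-4)) - 4898 = (-22 + 289 - 67*0) - 4898 = (-22 + 289 + 0) - 4898 = 267 - 4898 = -4631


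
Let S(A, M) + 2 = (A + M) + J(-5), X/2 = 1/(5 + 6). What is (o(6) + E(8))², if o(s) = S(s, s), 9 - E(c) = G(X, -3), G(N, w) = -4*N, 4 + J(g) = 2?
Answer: 38025/121 ≈ 314.26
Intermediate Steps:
J(g) = -2 (J(g) = -4 + 2 = -2)
X = 2/11 (X = 2/(5 + 6) = 2/11 ≈ 0.18182)
E(c) = 107/11 (E(c) = 9 - (-4)*2/11 = 9 - 1*(-8/11) = 9 + 8/11 = 107/11)
S(A, M) = -4 + A + M (S(A, M) = -2 + ((A + M) - 2) = -2 + (-2 + A + M) = -4 + A + M)
o(s) = -4 + 2*s (o(s) = -4 + s + s = -4 + 2*s)
(o(6) + E(8))² = ((-4 + 2*6) + 107/11)² = ((-4 + 12) + 107/11)² = (8 + 107/11)² = (195/11)² = 38025/121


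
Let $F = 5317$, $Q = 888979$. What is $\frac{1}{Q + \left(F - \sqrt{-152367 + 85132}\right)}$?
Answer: $\frac{894296}{799765402851} + \frac{i \sqrt{67235}}{799765402851} \approx 1.1182 \cdot 10^{-6} + 3.2422 \cdot 10^{-10} i$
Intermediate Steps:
$\frac{1}{Q + \left(F - \sqrt{-152367 + 85132}\right)} = \frac{1}{888979 + \left(5317 - \sqrt{-152367 + 85132}\right)} = \frac{1}{888979 + \left(5317 - \sqrt{-67235}\right)} = \frac{1}{888979 + \left(5317 - i \sqrt{67235}\right)} = \frac{1}{894296 - i \sqrt{67235}}$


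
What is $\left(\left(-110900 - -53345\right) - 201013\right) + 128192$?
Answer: $-130376$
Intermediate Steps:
$\left(\left(-110900 - -53345\right) - 201013\right) + 128192 = \left(\left(-110900 + 53345\right) - 201013\right) + 128192 = \left(-57555 - 201013\right) + 128192 = -258568 + 128192 = -130376$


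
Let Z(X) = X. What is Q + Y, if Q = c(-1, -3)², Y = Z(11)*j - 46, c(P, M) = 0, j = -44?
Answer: -530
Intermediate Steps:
Y = -530 (Y = 11*(-44) - 46 = -484 - 46 = -530)
Q = 0 (Q = 0² = 0)
Q + Y = 0 - 530 = -530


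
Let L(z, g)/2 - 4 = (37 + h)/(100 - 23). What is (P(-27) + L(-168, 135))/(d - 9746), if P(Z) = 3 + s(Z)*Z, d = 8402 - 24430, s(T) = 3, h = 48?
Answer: 2610/992299 ≈ 0.0026303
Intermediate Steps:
d = -16028
L(z, g) = 786/77 (L(z, g) = 8 + 2*((37 + 48)/(100 - 23)) = 8 + 2*(85/77) = 8 + 170/77 = 786/77)
P(Z) = 3 + 3*Z
(P(-27) + L(-168, 135))/(d - 9746) = ((3 + 3*(-27)) + 786/77)/(-16028 - 9746) = ((3 - 81) + 786/77)/(-25774) = (-78 + 786/77)*(-1/25774) = -5220/77*(-1/25774) = 2610/992299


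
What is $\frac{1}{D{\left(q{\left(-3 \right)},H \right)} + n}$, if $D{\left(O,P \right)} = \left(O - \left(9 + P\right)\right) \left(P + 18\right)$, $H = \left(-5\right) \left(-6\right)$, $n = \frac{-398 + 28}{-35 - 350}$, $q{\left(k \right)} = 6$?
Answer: $- \frac{77}{121894} \approx -0.0006317$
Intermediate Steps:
$n = \frac{74}{77}$ ($n = - \frac{370}{-385} = \left(-370\right) \left(- \frac{1}{385}\right) = \frac{74}{77} \approx 0.96104$)
$H = 30$
$D{\left(O,P \right)} = \left(18 + P\right) \left(-9 + O - P\right)$ ($D{\left(O,P \right)} = \left(-9 + O - P\right) \left(18 + P\right) = \left(18 + P\right) \left(-9 + O - P\right)$)
$\frac{1}{D{\left(q{\left(-3 \right)},H \right)} + n} = \frac{1}{\left(-162 - 30^{2} - 810 + 18 \cdot 6 + 6 \cdot 30\right) + \frac{74}{77}} = \frac{1}{\left(-162 - 900 - 810 + 108 + 180\right) + \frac{74}{77}} = \frac{1}{-1584 + \frac{74}{77}} = \frac{1}{- \frac{121894}{77}} = - \frac{77}{121894}$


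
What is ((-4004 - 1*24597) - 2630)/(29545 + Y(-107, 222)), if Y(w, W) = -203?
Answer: -31231/29342 ≈ -1.0644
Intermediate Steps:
((-4004 - 1*24597) - 2630)/(29545 + Y(-107, 222)) = ((-4004 - 1*24597) - 2630)/(29545 - 203) = ((-4004 - 24597) - 2630)/29342 = (-28601 - 2630)*(1/29342) = -31231*1/29342 = -31231/29342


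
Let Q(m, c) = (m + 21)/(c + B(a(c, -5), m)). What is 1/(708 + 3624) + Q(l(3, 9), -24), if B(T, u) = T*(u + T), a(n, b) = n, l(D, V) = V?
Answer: 5429/60648 ≈ 0.089517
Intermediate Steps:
B(T, u) = T*(T + u)
Q(m, c) = (21 + m)/(c + c*(c + m)) (Q(m, c) = (m + 21)/(c + c*(c + m)) = (21 + m)/(c + c*(c + m)))
1/(708 + 3624) + Q(l(3, 9), -24) = 1/(708 + 3624) + (21 + 9)/((-24)*(1 - 24 + 9)) = 1/4332 - 1/24*30/(-14) = 1/4332 - 1/24*(-1/14)*30 = 1/4332 + 5/56 = 5429/60648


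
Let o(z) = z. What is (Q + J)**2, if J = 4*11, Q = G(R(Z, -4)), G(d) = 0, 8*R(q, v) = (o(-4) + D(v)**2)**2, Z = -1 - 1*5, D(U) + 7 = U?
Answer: 1936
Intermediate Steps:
D(U) = -7 + U
Z = -6 (Z = -1 - 5 = -6)
R(q, v) = (-4 + (-7 + v)**2)**2/8
Q = 0
J = 44
(Q + J)**2 = (0 + 44)**2 = 44**2 = 1936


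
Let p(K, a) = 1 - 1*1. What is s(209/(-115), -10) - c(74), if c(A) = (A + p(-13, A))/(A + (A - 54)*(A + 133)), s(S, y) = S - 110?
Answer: -27098168/242305 ≈ -111.83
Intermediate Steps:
s(S, y) = -110 + S
p(K, a) = 0 (p(K, a) = 1 - 1 = 0)
c(A) = A/(A + (-54 + A)*(133 + A)) (c(A) = (A + 0)/(A + (A - 54)*(A + 133)) = A/(A + (-54 + A)*(133 + A)))
s(209/(-115), -10) - c(74) = (-110 + 209/(-115)) - 74/(-7182 + 74² + 80*74) = (-110 + 209*(-1/115)) - 74/(-7182 + 5476 + 5920) = (-110 - 209/115) - 74/4214 = -12859/115 - 74/4214 = -12859/115 - 1*37/2107 = -12859/115 - 37/2107 = -27098168/242305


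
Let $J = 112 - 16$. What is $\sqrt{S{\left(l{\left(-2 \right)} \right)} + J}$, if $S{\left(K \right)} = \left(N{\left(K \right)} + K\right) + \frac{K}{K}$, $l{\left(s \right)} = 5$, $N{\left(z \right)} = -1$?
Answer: $\sqrt{101} \approx 10.05$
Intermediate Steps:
$J = 96$ ($J = 112 - 16 = 96$)
$S{\left(K \right)} = K$ ($S{\left(K \right)} = \left(-1 + K\right) + \frac{K}{K} = \left(-1 + K\right) + 1 = K$)
$\sqrt{S{\left(l{\left(-2 \right)} \right)} + J} = \sqrt{5 + 96} = \sqrt{101}$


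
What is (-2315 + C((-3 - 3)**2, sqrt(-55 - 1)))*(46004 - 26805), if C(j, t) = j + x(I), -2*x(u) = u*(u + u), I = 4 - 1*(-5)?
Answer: -45309640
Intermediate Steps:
I = 9 (I = 4 + 5 = 9)
x(u) = -u**2 (x(u) = -u*(u + u)/2 = -u*2*u/2 = -u**2)
C(j, t) = -81 + j (C(j, t) = j - 1*9**2 = j - 1*81 = j - 81 = -81 + j)
(-2315 + C((-3 - 3)**2, sqrt(-55 - 1)))*(46004 - 26805) = (-2315 + (-81 + (-3 - 3)**2))*(46004 - 26805) = (-2315 + (-81 + (-6)**2))*19199 = (-2315 + (-81 + 36))*19199 = (-2315 - 45)*19199 = -2360*19199 = -45309640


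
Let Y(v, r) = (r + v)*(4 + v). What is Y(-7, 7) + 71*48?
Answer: 3408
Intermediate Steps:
Y(v, r) = (4 + v)*(r + v)
Y(-7, 7) + 71*48 = ((-7)² + 4*7 + 4*(-7) + 7*(-7)) + 71*48 = (49 + 28 - 28 - 49) + 3408 = 0 + 3408 = 3408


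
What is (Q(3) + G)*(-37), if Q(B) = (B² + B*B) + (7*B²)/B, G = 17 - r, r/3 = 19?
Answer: 37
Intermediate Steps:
r = 57 (r = 3*19 = 57)
G = -40 (G = 17 - 1*57 = 17 - 57 = -40)
Q(B) = 2*B² + 7*B (Q(B) = (B² + B²) + 7*B = 2*B² + 7*B)
(Q(3) + G)*(-37) = (3*(7 + 2*3) - 40)*(-37) = (3*(7 + 6) - 40)*(-37) = (3*13 - 40)*(-37) = (39 - 40)*(-37) = -1*(-37) = 37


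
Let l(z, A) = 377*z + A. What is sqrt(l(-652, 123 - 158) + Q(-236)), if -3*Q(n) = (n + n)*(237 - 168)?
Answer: I*sqrt(234983) ≈ 484.75*I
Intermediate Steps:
l(z, A) = A + 377*z
Q(n) = -46*n (Q(n) = -(n + n)*(237 - 168)/3 = -2*n*69/3 = -46*n)
sqrt(l(-652, 123 - 158) + Q(-236)) = sqrt(((123 - 158) + 377*(-652)) - 46*(-236)) = sqrt((-35 - 245804) + 10856) = sqrt(-245839 + 10856) = sqrt(-234983) = I*sqrt(234983)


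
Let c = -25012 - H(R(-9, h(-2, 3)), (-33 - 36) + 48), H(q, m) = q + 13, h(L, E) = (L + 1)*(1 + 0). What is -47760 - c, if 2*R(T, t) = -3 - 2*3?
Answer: -45479/2 ≈ -22740.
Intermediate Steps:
h(L, E) = 1 + L (h(L, E) = (1 + L)*1 = 1 + L)
R(T, t) = -9/2 (R(T, t) = (-3 - 2*3)/2 = (-3 - 6)/2 = (½)*(-9) = -9/2)
H(q, m) = 13 + q
c = -50041/2 (c = -25012 - (13 - 9/2) = -25012 - 1*17/2 = -25012 - 17/2 = -50041/2 ≈ -25021.)
-47760 - c = -47760 - 1*(-50041/2) = -47760 + 50041/2 = -45479/2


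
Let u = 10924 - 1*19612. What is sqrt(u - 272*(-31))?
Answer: 16*I ≈ 16.0*I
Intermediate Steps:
u = -8688 (u = 10924 - 19612 = -8688)
sqrt(u - 272*(-31)) = sqrt(-8688 - 272*(-31)) = sqrt(-8688 + 8432) = sqrt(-256) = 16*I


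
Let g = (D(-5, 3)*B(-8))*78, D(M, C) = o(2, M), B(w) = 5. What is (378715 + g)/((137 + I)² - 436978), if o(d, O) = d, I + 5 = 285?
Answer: -379495/263089 ≈ -1.4425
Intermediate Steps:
I = 280 (I = -5 + 285 = 280)
D(M, C) = 2
g = 780 (g = (2*5)*78 = 10*78 = 780)
(378715 + g)/((137 + I)² - 436978) = (378715 + 780)/((137 + 280)² - 436978) = 379495/(417² - 436978) = 379495/(173889 - 436978) = 379495/(-263089) = 379495*(-1/263089) = -379495/263089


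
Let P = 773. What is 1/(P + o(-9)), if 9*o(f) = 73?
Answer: 9/7030 ≈ 0.0012802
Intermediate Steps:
o(f) = 73/9 (o(f) = (⅑)*73 = 73/9)
1/(P + o(-9)) = 1/(773 + 73/9) = 1/(7030/9) = 9/7030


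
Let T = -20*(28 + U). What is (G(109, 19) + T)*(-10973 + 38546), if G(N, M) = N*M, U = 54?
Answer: 11883963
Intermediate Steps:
T = -1640 (T = -20*(28 + 54) = -20*82 = -1640)
G(N, M) = M*N
(G(109, 19) + T)*(-10973 + 38546) = (19*109 - 1640)*(-10973 + 38546) = (2071 - 1640)*27573 = 431*27573 = 11883963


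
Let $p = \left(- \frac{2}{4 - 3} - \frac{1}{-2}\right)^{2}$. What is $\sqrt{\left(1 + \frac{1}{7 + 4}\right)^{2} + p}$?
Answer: $\frac{3 \sqrt{185}}{22} \approx 1.8547$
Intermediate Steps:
$p = \frac{9}{4}$ ($p = \left(- \frac{2}{1} - - \frac{1}{2}\right)^{2} = \left(\left(-2\right) 1 + \frac{1}{2}\right)^{2} = \left(-2 + \frac{1}{2}\right)^{2} = \left(- \frac{3}{2}\right)^{2} = \frac{9}{4} \approx 2.25$)
$\sqrt{\left(1 + \frac{1}{7 + 4}\right)^{2} + p} = \sqrt{\left(1 + \frac{1}{7 + 4}\right)^{2} + \frac{9}{4}} = \sqrt{\left(1 + \frac{1}{11}\right)^{2} + \frac{9}{4}} = \sqrt{\left(\frac{12}{11}\right)^{2} + \frac{9}{4}} = \sqrt{\frac{144}{121} + \frac{9}{4}} = \sqrt{\frac{1665}{484}} = \frac{3 \sqrt{185}}{22}$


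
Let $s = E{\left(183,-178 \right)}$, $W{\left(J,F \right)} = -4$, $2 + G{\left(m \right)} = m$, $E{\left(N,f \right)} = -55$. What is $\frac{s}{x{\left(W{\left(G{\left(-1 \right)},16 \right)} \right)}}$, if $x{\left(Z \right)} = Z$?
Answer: $\frac{55}{4} \approx 13.75$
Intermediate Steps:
$G{\left(m \right)} = -2 + m$
$s = -55$
$\frac{s}{x{\left(W{\left(G{\left(-1 \right)},16 \right)} \right)}} = - \frac{55}{-4} = \left(-55\right) \left(- \frac{1}{4}\right) = \frac{55}{4}$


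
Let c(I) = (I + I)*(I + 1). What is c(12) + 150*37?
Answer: 5862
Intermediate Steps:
c(I) = 2*I*(1 + I) (c(I) = (2*I)*(1 + I) = 2*I*(1 + I))
c(12) + 150*37 = 2*12*(1 + 12) + 150*37 = 2*12*13 + 5550 = 312 + 5550 = 5862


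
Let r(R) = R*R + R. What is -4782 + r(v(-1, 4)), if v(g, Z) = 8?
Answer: -4710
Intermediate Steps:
r(R) = R + R**2 (r(R) = R**2 + R = R + R**2)
-4782 + r(v(-1, 4)) = -4782 + 8*(1 + 8) = -4782 + 8*9 = -4782 + 72 = -4710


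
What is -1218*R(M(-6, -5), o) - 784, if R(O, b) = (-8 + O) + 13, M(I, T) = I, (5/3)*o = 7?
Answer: 434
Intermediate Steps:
o = 21/5 (o = (⅗)*7 = 21/5 ≈ 4.2000)
R(O, b) = 5 + O
-1218*R(M(-6, -5), o) - 784 = -1218*(5 - 6) - 784 = -1218*(-1) - 784 = 1218 - 784 = 434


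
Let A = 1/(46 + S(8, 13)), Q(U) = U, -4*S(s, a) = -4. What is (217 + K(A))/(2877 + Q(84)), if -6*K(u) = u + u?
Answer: 30596/417501 ≈ 0.073284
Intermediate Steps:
S(s, a) = 1 (S(s, a) = -¼*(-4) = 1)
A = 1/47 (A = 1/(46 + 1) = 1/47 ≈ 0.021277)
K(u) = -u/3 (K(u) = -(u + u)/6 = -u/3)
(217 + K(A))/(2877 + Q(84)) = (217 - ⅓*1/47)/(2877 + 84) = (217 - 1/141)/2961 = (30596/141)*(1/2961) = 30596/417501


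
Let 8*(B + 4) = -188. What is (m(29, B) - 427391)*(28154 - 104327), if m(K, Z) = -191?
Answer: 32570203686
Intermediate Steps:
B = -55/2 (B = -4 + (⅛)*(-188) = -4 - 47/2 = -55/2 ≈ -27.500)
(m(29, B) - 427391)*(28154 - 104327) = (-191 - 427391)*(28154 - 104327) = -427582*(-76173) = 32570203686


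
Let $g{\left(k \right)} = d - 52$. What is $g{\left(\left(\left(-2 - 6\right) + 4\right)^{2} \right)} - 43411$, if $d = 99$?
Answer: $-43364$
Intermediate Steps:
$g{\left(k \right)} = 47$ ($g{\left(k \right)} = 99 - 52 = 47$)
$g{\left(\left(\left(-2 - 6\right) + 4\right)^{2} \right)} - 43411 = 47 - 43411 = -43364$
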